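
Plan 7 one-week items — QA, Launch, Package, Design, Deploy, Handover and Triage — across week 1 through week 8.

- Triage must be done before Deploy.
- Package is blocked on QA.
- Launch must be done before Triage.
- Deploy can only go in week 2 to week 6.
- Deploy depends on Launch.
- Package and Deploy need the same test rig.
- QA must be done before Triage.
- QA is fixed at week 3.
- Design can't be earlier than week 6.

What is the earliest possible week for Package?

Precedence pushes Package to at least week 4.
Package at week 4 is achievable: Design in week 6; Triage in week 4; Launch in week 1; QA in week 3; Package in week 4; Deploy in week 5; Handover in week 1.

week 4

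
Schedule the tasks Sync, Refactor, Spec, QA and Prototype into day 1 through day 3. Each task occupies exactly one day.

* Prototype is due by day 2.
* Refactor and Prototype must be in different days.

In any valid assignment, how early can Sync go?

day 1

Sync at day 1 is achievable: QA=day 1, Refactor=day 2, Spec=day 1, Sync=day 1, Prototype=day 1.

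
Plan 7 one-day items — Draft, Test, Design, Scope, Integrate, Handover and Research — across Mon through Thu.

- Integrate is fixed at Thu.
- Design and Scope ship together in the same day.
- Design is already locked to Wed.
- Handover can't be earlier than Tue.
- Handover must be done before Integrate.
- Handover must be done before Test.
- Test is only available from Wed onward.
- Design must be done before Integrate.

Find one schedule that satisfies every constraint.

Scope=Wed; Handover=Tue; Design=Wed; Test=Wed; Research=Mon; Integrate=Thu; Draft=Mon

Checking: Handover(Tue) before Integrate(Thu); Handover(Tue) before Test(Wed); Design(Wed) before Integrate(Thu); Design = Scope = Wed; Handover=Tue in [Tue,Thu]; Integrate=Thu in [Thu,Thu]; Test=Wed in [Wed,Thu]; Design=Wed in [Wed,Wed].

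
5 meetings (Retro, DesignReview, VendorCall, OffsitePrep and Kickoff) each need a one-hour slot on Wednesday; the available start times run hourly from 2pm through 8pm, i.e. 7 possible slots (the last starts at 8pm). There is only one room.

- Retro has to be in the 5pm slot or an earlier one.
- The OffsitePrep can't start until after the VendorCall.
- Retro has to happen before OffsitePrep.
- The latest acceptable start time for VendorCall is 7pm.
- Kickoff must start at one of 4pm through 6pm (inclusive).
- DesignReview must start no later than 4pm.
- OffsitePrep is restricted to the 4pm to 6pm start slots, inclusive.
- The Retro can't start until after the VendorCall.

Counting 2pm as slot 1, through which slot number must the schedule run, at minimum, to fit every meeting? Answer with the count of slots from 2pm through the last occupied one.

5 slots

The precedence chain requires at least 3 distinct slots.
With at most 1 per slot and 5 meetings, at least 5 slots are needed.
5 works (last occupied slot: 6pm): for example OffsitePrep -> 5pm, VendorCall -> 3pm, Kickoff -> 6pm, Retro -> 4pm, DesignReview -> 2pm.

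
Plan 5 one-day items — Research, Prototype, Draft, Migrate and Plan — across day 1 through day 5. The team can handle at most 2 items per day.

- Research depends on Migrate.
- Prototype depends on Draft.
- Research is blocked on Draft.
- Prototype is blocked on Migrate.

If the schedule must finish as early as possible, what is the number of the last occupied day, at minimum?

The precedence chain requires at least 2 distinct days.
With at most 2 per day and 5 work items, at least 3 days are needed.
3 works (last occupied day: day 3): for example Research -> day 2, Migrate -> day 1, Draft -> day 1, Prototype -> day 2, Plan -> day 3.

3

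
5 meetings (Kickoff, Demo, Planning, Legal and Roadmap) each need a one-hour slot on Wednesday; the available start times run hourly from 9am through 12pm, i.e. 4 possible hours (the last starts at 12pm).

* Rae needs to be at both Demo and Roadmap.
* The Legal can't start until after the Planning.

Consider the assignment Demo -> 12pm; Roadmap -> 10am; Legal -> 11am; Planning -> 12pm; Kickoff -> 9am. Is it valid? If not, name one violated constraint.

No. The Legal can't start until after the Planning is not satisfied.

Rae needs to be at both Demo and Roadmap — holds.
The Legal can't start until after the Planning — violated.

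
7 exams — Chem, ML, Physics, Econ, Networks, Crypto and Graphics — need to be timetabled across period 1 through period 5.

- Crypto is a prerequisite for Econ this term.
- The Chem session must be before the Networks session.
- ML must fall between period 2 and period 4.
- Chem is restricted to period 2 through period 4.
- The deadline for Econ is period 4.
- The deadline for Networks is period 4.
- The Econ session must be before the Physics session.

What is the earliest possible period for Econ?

period 2

Precedence pushes Econ to at least period 2; Econ's own window allows nothing later than period 4.
Econ at period 2 is achievable: Crypto in period 1, Chem in period 2, Physics in period 3, ML in period 2, Econ in period 2, Networks in period 3, Graphics in period 1.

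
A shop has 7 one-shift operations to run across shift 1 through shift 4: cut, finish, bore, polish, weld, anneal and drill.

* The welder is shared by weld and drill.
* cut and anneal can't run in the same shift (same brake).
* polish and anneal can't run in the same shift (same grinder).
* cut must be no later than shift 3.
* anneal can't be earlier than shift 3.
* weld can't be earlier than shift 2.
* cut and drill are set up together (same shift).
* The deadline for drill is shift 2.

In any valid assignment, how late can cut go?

shift 2

Cut's own window allows nothing later than shift 3; cut must be in the same shift as drill, which can't be after shift 2, so cut is at most shift 2.
cut at shift 2 is achievable: weld in shift 3; bore in shift 1; polish in shift 1; anneal in shift 3; finish in shift 1; drill in shift 2; cut in shift 2.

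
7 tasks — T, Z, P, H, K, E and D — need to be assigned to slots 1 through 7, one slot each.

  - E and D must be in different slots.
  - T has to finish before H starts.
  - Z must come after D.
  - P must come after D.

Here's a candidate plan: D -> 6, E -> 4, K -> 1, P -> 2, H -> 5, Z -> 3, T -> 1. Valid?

Invalid. P must come after D.

Z must come after D — violated.
E and D must be in different slots — holds.
T has to finish before H starts — holds.
P must come after D — violated.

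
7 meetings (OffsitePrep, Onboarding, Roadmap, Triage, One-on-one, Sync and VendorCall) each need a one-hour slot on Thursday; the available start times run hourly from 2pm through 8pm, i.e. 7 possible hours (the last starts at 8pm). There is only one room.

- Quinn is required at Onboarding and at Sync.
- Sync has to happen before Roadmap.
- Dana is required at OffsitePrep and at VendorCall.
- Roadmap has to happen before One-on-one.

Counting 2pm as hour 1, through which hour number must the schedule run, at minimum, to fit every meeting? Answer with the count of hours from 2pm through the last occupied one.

The precedence chain requires at least 3 distinct hours.
With at most 1 per hour and 7 meetings, at least 7 hours are needed.
7 works (last occupied hour: 8pm): for example Onboarding=6pm; Roadmap=3pm; One-on-one=4pm; VendorCall=8pm; Triage=7pm; OffsitePrep=5pm; Sync=2pm.

7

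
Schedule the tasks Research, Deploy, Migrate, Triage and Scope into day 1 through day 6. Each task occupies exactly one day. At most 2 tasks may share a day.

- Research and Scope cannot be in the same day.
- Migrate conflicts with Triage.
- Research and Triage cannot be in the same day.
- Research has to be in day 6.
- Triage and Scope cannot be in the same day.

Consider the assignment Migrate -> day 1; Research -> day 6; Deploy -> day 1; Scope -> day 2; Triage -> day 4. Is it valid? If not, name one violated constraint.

Migrate conflicts with Triage — holds.
Research has to be in day 6 — holds.
Triage and Scope cannot be in the same day — holds.
Research and Triage cannot be in the same day — holds.
At most 2 tasks may share a day — holds.
Research and Scope cannot be in the same day — holds.

Yes, all constraints hold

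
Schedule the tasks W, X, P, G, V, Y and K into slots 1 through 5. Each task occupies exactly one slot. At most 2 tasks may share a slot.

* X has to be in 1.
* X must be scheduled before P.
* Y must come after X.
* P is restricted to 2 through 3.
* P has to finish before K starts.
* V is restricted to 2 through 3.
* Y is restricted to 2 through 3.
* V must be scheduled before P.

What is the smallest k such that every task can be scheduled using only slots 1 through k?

4 slots

The precedence chain requires at least 3 distinct slots.
With at most 2 per slot and 7 tasks, at least 4 slots are needed.
Propagating the time windows through the other constraints, K can't land before 4, so the schedule must run through at least slot 4.
4 works (last occupied slot: 4): for example G -> 3, K -> 4, X -> 1, P -> 3, W -> 1, V -> 2, Y -> 2.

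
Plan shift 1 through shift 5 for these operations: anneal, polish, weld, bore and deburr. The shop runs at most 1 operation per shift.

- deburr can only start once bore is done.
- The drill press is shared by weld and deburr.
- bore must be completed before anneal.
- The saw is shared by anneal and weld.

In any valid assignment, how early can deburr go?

Precedence pushes deburr to at least shift 2.
deburr at shift 2 is achievable: anneal in shift 3, bore in shift 1, weld in shift 5, deburr in shift 2, polish in shift 4.

shift 2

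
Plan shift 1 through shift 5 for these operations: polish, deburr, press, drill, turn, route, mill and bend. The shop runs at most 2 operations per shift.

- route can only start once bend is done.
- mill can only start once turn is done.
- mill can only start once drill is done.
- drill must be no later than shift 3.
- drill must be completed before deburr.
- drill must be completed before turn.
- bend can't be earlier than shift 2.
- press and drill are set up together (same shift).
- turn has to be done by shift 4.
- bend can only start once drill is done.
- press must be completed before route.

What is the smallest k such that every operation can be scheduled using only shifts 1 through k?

4

The precedence chain requires at least 3 distinct shifts.
With at most 2 per shift and 8 operations, at least 4 shifts are needed.
4 works (last occupied shift: shift 4): for example drill=shift 1; deburr=shift 4; turn=shift 2; polish=shift 4; mill=shift 3; route=shift 3; bend=shift 2; press=shift 1.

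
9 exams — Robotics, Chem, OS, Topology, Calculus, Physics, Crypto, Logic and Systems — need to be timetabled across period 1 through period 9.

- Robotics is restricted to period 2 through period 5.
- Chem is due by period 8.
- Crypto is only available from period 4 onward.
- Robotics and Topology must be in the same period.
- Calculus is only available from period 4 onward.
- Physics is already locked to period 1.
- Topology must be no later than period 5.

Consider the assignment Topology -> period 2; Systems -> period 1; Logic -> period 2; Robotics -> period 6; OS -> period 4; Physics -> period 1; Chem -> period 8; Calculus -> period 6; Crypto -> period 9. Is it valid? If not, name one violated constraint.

Invalid. Robotics is restricted to period 2 through period 5.

Crypto is only available from period 4 onward — holds.
Topology must be no later than period 5 — holds.
Physics is already locked to period 1 — holds.
Calculus is only available from period 4 onward — holds.
Chem is due by period 8 — holds.
Robotics and Topology must be in the same period — violated.
Robotics is restricted to period 2 through period 5 — violated.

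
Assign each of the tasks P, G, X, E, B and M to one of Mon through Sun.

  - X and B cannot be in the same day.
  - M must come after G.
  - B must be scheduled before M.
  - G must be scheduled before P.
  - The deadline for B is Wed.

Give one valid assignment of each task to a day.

E=Mon, M=Tue, P=Tue, G=Mon, X=Tue, B=Mon

Checking: G(Mon) before P(Tue); B(Mon) before M(Tue); G(Mon) before M(Tue); X(Tue) != B(Mon); B=Mon in [Mon,Wed].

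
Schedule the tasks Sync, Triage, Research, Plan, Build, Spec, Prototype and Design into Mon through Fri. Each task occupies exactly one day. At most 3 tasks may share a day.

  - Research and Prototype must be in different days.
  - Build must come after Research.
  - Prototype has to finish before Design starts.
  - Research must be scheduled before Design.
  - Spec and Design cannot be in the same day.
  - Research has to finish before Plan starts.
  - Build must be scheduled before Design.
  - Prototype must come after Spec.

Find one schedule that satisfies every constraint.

Spec -> Mon, Build -> Tue, Triage -> Wed, Prototype -> Tue, Plan -> Tue, Research -> Mon, Sync -> Mon, Design -> Wed

Checking: Prototype(Tue) before Design(Wed); Build(Tue) before Design(Wed); Research(Mon) before Design(Wed); Research(Mon) before Build(Tue); Spec(Mon) before Prototype(Tue); Research(Mon) before Plan(Tue); Spec(Mon) != Design(Wed); Research(Mon) != Prototype(Tue); max 3 per day (cap 3).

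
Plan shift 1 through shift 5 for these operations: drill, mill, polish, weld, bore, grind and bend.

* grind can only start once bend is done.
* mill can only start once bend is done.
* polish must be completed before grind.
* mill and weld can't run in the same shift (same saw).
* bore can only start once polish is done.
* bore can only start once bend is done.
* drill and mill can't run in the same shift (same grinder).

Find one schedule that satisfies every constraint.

bend in shift 1; grind in shift 2; mill in shift 2; polish in shift 1; drill in shift 1; weld in shift 1; bore in shift 2

Checking: bend(shift 1) before mill(shift 2); bend(shift 1) before bore(shift 2); polish(shift 1) before bore(shift 2); polish(shift 1) before grind(shift 2); bend(shift 1) before grind(shift 2); drill(shift 1) != mill(shift 2); mill(shift 2) != weld(shift 1).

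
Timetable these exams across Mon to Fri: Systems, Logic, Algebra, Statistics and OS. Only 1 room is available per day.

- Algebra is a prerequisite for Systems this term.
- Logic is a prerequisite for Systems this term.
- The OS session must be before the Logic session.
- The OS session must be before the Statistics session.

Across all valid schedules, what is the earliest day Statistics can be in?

Tue

Precedence pushes Statistics to at least Tue.
Statistics at Tue is achievable: Systems=Fri, Statistics=Tue, Algebra=Thu, OS=Mon, Logic=Wed.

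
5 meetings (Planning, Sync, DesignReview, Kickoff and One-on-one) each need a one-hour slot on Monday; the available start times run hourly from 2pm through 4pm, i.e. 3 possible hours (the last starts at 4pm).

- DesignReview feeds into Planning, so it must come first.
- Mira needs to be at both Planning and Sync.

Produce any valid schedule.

Planning in 3pm; Sync in 2pm; DesignReview in 2pm; Kickoff in 2pm; One-on-one in 2pm

Checking: DesignReview(2pm) before Planning(3pm); Planning(3pm) != Sync(2pm).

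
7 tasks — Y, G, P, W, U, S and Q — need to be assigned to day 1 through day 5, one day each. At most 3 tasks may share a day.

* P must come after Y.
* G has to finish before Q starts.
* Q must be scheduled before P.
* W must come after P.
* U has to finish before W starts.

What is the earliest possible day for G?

Downstream work caps G at day 2.
G at day 1 is achievable: U=day 1, W=day 4, S=day 2, G=day 1, Y=day 1, Q=day 2, P=day 3.

day 1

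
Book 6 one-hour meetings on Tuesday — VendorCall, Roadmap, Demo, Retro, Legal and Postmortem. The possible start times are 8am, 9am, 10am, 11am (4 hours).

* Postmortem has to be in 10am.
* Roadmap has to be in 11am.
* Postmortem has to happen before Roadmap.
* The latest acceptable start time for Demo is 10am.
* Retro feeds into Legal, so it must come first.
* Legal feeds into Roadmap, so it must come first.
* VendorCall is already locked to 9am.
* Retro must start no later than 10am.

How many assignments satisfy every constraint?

Splitting on Demo: it can be 8am (3), 9am (3), 10am (3). Listing each branch's schedules as (VendorCall, Roadmap, Retro, Legal, Postmortem):
Demo=8am: (9am,11am,8am,9am,10am) (9am,11am,8am,10am,10am) (9am,11am,9am,10am,10am) — 3.
Demo=9am: (9am,11am,8am,9am,10am) (9am,11am,8am,10am,10am) (9am,11am,9am,10am,10am) — 3.
Demo=10am: (9am,11am,8am,9am,10am) (9am,11am,8am,10am,10am) (9am,11am,9am,10am,10am) — 3.
Summing: 3 + 3 + 3 = 9.

9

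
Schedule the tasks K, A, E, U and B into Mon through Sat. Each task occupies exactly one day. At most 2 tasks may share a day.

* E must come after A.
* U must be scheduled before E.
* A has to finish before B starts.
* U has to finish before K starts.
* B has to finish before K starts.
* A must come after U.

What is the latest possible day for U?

Downstream work caps U at Wed.
U at Wed is achievable: U in Wed; E in Fri; A in Thu; B in Fri; K in Sat.

Wed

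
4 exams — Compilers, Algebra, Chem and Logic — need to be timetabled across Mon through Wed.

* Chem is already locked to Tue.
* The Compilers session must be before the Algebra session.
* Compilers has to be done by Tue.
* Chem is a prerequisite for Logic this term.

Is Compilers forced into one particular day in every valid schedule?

No

Compilers can be Mon (e.g. Compilers=Mon, Chem=Tue, Logic=Wed, Algebra=Tue) or Tue (e.g. Logic -> Wed, Chem -> Tue, Compilers -> Tue, Algebra -> Wed).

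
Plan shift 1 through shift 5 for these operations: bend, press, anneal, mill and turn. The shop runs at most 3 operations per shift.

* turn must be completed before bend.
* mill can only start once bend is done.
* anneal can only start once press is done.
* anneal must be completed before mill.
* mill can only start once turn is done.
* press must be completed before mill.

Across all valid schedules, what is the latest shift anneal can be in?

Precedence pushes anneal to at least shift 2; downstream work caps anneal at shift 4.
anneal at shift 4 is achievable: mill in shift 5, anneal in shift 4, turn in shift 1, press in shift 1, bend in shift 2.

shift 4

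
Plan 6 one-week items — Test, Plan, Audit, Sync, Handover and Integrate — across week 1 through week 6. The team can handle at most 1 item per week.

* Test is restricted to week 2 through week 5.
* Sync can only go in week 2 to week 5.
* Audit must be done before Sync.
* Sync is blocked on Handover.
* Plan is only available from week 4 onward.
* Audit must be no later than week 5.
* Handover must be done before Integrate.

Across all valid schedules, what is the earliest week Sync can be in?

Sync is available from week 2; Sync's own window allows nothing later than week 5.
Sync at week 3 is achievable: Sync=week 3; Handover=week 2; Plan=week 4; Test=week 5; Audit=week 1; Integrate=week 6.
Nothing earlier works — the capacity limit rule out every week before week 3.

week 3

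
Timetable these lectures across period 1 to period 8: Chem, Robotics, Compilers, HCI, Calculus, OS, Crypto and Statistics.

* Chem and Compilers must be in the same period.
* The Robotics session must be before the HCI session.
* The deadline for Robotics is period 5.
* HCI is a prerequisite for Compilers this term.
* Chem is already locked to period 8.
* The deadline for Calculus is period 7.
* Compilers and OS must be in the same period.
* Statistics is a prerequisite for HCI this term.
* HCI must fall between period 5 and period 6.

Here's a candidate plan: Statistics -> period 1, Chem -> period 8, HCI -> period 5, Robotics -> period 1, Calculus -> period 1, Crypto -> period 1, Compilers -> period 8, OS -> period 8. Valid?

Yes, all constraints hold

Statistics is a prerequisite for HCI this term — holds.
Compilers and OS must be in the same period — holds.
The deadline for Calculus is period 7 — holds.
Chem and Compilers must be in the same period — holds.
The deadline for Robotics is period 5 — holds.
HCI must fall between period 5 and period 6 — holds.
The Robotics session must be before the HCI session — holds.
HCI is a prerequisite for Compilers this term — holds.
Chem is already locked to period 8 — holds.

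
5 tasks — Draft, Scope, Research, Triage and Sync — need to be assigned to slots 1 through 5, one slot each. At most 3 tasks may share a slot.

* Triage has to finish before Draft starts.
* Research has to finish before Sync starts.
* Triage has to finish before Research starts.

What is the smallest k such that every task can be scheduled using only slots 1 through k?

The precedence chain requires at least 3 distinct slots.
With at most 3 per slot and 5 tasks, at least 2 slots are needed.
3 works (last occupied slot: 3): for example Research=2, Draft=2, Triage=1, Scope=1, Sync=3.

3 slots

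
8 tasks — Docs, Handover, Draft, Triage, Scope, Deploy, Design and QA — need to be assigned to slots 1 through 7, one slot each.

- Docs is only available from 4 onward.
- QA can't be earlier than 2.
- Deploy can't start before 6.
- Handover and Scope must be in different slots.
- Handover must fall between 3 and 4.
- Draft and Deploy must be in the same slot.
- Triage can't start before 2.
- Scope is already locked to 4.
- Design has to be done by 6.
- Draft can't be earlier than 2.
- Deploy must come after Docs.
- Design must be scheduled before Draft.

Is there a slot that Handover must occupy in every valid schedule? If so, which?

Handover's window is 3–4.
Scope is fixed at 4, and Handover can't share a slot with Scope.
So Handover must be 3.

3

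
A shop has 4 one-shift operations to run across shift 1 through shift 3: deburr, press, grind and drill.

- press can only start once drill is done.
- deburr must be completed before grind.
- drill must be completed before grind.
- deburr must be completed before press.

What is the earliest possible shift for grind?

shift 2

Precedence pushes grind to at least shift 2.
grind at shift 2 is achievable: press -> shift 2, drill -> shift 1, deburr -> shift 1, grind -> shift 2.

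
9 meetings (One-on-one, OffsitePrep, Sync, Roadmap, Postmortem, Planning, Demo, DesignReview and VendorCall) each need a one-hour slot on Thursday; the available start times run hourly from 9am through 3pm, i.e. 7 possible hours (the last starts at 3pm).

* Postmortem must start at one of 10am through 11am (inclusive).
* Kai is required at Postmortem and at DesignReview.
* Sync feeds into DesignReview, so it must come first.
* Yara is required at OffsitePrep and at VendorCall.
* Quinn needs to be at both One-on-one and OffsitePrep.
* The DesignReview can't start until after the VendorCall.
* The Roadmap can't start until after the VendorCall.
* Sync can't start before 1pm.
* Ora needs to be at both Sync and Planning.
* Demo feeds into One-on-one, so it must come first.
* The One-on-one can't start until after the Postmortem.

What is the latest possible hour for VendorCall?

2pm

Downstream work caps VendorCall at 2pm.
VendorCall at 2pm is achievable: Demo=9am, Postmortem=10am, Sync=1pm, Planning=9am, DesignReview=3pm, Roadmap=3pm, VendorCall=2pm, One-on-one=11am, OffsitePrep=9am.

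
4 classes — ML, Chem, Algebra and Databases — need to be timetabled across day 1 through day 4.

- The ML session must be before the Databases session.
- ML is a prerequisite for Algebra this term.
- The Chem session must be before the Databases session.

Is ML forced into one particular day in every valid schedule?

ML can be day 1 (e.g. Chem -> day 1; Databases -> day 2; ML -> day 1; Algebra -> day 2) or day 2 (e.g. Chem in day 1; ML in day 2; Algebra in day 3; Databases in day 3).

No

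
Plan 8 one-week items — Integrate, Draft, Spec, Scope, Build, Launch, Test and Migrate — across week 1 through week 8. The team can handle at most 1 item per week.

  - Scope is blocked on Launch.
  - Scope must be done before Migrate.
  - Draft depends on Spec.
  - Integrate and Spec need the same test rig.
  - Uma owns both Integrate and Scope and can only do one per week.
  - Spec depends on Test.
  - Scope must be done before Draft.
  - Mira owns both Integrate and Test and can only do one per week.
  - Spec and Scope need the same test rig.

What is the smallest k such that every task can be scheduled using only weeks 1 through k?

8 weeks

The precedence chain requires at least 3 distinct weeks.
With at most 1 per week and 8 tasks, at least 8 weeks are needed.
8 works (last occupied week: week 8): for example Launch in week 1, Scope in week 2, Spec in week 4, Draft in week 5, Integrate in week 7, Migrate in week 6, Test in week 3, Build in week 8.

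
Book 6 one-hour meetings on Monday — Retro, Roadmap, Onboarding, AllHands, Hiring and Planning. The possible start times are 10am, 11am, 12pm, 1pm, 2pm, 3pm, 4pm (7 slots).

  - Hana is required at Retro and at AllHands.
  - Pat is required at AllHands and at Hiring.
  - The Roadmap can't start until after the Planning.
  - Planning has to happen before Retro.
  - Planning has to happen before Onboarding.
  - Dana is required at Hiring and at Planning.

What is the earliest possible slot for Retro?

Precedence pushes Retro to at least 11am.
Retro at 11am is achievable: AllHands -> 10am, Retro -> 11am, Onboarding -> 11am, Planning -> 10am, Hiring -> 11am, Roadmap -> 11am.

11am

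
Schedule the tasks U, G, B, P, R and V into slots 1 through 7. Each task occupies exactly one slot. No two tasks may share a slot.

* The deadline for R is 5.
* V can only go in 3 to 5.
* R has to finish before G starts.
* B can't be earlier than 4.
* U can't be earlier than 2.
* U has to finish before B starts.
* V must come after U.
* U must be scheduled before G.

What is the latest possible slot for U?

U is available from 2; downstream work caps U at 4.
U at 4 is achievable: P=2, G=7, B=6, U=4, V=5, R=1.

4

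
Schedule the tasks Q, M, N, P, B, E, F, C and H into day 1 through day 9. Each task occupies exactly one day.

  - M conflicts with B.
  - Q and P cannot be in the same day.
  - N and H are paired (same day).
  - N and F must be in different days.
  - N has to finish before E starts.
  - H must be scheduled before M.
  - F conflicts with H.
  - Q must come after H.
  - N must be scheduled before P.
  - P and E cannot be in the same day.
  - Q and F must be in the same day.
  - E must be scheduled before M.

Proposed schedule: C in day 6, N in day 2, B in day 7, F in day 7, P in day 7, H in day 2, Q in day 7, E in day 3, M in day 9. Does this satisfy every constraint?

P and E cannot be in the same day — holds.
N must be scheduled before P — holds.
H must be scheduled before M — holds.
E must be scheduled before M — holds.
Q and P cannot be in the same day — violated.
F conflicts with H — holds.
N and H are paired (same day) — holds.
Q must come after H — holds.
N has to finish before E starts — holds.
M conflicts with B — holds.
Q and F must be in the same day — holds.
N and F must be in different days — holds.

No — it violates: Q and P cannot be in the same day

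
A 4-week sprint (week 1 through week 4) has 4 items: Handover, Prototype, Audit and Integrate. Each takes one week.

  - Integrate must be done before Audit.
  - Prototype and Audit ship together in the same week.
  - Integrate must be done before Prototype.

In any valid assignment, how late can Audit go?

week 4

Precedence pushes Audit to at least week 2.
Audit at week 4 is achievable: Handover -> week 1; Integrate -> week 1; Prototype -> week 4; Audit -> week 4.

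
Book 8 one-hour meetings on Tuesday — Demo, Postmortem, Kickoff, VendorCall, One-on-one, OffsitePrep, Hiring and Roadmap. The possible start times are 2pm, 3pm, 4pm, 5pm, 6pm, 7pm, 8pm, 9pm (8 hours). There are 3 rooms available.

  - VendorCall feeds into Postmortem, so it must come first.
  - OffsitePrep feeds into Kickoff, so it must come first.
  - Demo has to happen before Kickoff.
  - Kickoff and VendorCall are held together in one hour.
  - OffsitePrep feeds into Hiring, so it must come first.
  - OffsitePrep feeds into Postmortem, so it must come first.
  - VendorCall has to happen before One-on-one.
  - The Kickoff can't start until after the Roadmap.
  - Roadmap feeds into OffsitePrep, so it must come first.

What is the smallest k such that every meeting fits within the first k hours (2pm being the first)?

4

The precedence chain requires at least 4 distinct hours.
With at most 3 per hour and 8 meetings, at least 3 hours are needed.
4 works (last occupied hour: 5pm): for example Roadmap=2pm, Hiring=4pm, One-on-one=5pm, Demo=2pm, VendorCall=4pm, OffsitePrep=3pm, Postmortem=5pm, Kickoff=4pm.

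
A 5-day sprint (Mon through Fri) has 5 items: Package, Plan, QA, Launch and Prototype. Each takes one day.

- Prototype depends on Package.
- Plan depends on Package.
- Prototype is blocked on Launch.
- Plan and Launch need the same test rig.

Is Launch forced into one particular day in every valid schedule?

Launch can be Mon (e.g. Launch in Mon, QA in Mon, Package in Mon, Prototype in Tue, Plan in Tue) or Tue (e.g. QA -> Mon; Prototype -> Wed; Launch -> Tue; Plan -> Wed; Package -> Mon).

No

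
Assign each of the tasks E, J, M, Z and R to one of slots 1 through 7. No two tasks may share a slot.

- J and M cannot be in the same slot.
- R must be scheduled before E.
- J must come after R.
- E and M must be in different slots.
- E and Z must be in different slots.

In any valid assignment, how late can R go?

Downstream work caps R at 6.
R at 5 is achievable: E in 6, R in 5, Z in 2, J in 7, M in 1.
Nothing later works — the conflict and capacity constraints rule out every slot after 5.

5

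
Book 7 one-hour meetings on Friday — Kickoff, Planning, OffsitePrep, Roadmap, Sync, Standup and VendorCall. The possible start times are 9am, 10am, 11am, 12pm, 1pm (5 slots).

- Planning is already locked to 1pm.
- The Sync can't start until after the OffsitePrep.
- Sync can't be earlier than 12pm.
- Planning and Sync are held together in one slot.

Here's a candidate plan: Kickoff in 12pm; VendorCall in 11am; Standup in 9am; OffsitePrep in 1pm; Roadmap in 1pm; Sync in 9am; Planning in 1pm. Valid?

Planning and Sync are held together in one slot — violated.
Planning is already locked to 1pm — holds.
Sync can't be earlier than 12pm — violated.
The Sync can't start until after the OffsitePrep — violated.

No — it violates: The Sync can't start until after the OffsitePrep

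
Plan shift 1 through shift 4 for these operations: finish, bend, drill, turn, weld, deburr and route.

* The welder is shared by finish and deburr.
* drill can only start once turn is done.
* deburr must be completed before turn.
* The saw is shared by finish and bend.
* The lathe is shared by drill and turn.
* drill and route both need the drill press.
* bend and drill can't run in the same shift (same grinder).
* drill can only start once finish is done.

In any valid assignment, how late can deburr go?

shift 2

Downstream work caps deburr at shift 2.
deburr at shift 2 is achievable: bend in shift 2; finish in shift 1; deburr in shift 2; drill in shift 4; weld in shift 1; route in shift 1; turn in shift 3.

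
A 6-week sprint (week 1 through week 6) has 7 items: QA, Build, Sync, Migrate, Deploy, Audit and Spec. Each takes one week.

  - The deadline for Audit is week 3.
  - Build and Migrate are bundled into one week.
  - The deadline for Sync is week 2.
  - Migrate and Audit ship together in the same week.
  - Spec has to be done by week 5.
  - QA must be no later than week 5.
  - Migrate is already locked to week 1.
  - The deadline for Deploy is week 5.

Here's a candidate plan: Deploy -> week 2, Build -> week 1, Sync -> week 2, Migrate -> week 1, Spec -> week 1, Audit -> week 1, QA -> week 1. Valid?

Valid

The deadline for Sync is week 2 — holds.
QA must be no later than week 5 — holds.
The deadline for Deploy is week 5 — holds.
Build and Migrate are bundled into one week — holds.
Migrate and Audit ship together in the same week — holds.
The deadline for Audit is week 3 — holds.
Spec has to be done by week 5 — holds.
Migrate is already locked to week 1 — holds.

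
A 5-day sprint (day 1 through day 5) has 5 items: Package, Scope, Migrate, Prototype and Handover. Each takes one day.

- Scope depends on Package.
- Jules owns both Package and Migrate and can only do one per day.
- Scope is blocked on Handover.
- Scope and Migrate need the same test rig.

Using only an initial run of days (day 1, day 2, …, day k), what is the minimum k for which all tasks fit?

The precedence chain requires at least 2 distinct days.
Could 2 days be enough, i.e. nothing placed later than day 2? No: Scope must come after Package (at day 1 or later) → {day 2}; Package must come before Scope (at day 2 or earlier) → {day 1}; Migrate can't share with Package (day 1) → {day 2}; Migrate can't share with Scope (day 2) → nothing is left.
So 2 days is not enough.
3 works (last occupied day: day 3): for example Migrate=day 3; Handover=day 1; Prototype=day 1; Scope=day 2; Package=day 1.

3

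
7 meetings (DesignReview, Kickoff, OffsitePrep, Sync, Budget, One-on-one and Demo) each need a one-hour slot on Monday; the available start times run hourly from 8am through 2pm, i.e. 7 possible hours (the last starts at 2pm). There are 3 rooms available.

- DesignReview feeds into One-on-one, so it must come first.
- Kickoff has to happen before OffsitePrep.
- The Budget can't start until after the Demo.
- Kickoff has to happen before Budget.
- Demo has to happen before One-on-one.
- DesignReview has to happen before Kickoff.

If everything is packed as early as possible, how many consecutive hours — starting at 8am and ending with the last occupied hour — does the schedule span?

The precedence chain requires at least 3 distinct hours.
With at most 3 per hour and 7 meetings, at least 3 hours are needed.
3 works (last occupied hour: 10am): for example Demo=8am, DesignReview=8am, One-on-one=9am, Budget=10am, Kickoff=9am, Sync=8am, OffsitePrep=10am.

3 hours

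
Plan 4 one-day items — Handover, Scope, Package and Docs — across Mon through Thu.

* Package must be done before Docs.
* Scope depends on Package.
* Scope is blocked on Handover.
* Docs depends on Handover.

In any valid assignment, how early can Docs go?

Tue

Precedence pushes Docs to at least Tue.
Docs at Tue is achievable: Scope in Tue; Docs in Tue; Package in Mon; Handover in Mon.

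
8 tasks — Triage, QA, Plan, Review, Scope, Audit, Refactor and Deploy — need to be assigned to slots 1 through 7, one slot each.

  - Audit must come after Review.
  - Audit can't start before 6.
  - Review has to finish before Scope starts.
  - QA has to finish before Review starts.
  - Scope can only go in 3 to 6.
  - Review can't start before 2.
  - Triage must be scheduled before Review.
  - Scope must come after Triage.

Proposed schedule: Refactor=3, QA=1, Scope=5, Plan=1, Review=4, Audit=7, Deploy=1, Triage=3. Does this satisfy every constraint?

Yes

Scope can only go in 3 to 6 — holds.
Scope must come after Triage — holds.
Audit can't start before 6 — holds.
QA has to finish before Review starts — holds.
Review can't start before 2 — holds.
Audit must come after Review — holds.
Review has to finish before Scope starts — holds.
Triage must be scheduled before Review — holds.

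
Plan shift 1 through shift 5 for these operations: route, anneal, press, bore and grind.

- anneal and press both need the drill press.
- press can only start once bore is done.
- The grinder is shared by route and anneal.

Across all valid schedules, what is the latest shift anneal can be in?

shift 5

anneal at shift 5 is achievable: bore -> shift 1, route -> shift 1, grind -> shift 1, anneal -> shift 5, press -> shift 2.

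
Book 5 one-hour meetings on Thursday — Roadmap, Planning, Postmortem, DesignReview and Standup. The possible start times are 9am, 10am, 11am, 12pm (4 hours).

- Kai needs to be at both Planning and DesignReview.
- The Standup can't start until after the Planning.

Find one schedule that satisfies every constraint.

Planning in 9am; Roadmap in 9am; Standup in 10am; Postmortem in 9am; DesignReview in 10am

Checking: Planning(9am) before Standup(10am); Planning(9am) != DesignReview(10am).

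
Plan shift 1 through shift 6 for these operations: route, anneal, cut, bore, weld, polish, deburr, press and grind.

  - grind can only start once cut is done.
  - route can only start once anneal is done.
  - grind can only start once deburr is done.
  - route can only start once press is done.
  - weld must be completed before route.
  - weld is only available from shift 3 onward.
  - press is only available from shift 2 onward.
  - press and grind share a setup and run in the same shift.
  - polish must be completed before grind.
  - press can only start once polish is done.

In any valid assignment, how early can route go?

Precedence pushes route to at least shift 4.
route at shift 4 is achievable: deburr -> shift 1, weld -> shift 3, route -> shift 4, anneal -> shift 1, grind -> shift 2, polish -> shift 1, bore -> shift 1, cut -> shift 1, press -> shift 2.

shift 4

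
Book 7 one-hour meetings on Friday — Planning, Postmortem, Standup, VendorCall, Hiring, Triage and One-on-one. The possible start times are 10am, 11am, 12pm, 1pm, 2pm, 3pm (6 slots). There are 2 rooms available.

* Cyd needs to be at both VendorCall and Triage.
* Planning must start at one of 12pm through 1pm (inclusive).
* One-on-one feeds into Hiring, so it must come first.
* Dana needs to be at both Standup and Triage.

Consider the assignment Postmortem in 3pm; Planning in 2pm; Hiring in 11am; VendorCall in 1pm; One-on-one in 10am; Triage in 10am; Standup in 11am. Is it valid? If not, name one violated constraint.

No. Planning must start at one of 12pm through 1pm (inclusive) is not satisfied.

One-on-one feeds into Hiring, so it must come first — holds.
Dana needs to be at both Standup and Triage — holds.
Cyd needs to be at both VendorCall and Triage — holds.
There are 2 rooms available — holds.
Planning must start at one of 12pm through 1pm (inclusive) — violated.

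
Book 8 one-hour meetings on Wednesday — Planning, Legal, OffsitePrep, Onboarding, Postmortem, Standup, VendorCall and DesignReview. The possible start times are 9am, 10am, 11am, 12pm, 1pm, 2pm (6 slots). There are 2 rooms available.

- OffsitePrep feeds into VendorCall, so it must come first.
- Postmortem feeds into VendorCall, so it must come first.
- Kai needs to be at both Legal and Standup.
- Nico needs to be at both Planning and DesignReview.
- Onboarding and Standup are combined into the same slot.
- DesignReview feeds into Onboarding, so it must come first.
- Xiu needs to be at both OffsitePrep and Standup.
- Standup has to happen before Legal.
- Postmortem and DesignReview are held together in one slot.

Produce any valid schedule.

OffsitePrep -> 9am; Planning -> 9am; Postmortem -> 10am; DesignReview -> 10am; VendorCall -> 11am; Legal -> 1pm; Standup -> 12pm; Onboarding -> 12pm

Checking: DesignReview(10am) before Onboarding(12pm); OffsitePrep(9am) before VendorCall(11am); Postmortem(10am) before VendorCall(11am); Standup(12pm) before Legal(1pm); Planning(9am) != DesignReview(10am); OffsitePrep(9am) != Standup(12pm); Legal(1pm) != Standup(12pm); Postmortem = DesignReview = 10am; Onboarding = Standup = 12pm; max 2 per slot (cap 2).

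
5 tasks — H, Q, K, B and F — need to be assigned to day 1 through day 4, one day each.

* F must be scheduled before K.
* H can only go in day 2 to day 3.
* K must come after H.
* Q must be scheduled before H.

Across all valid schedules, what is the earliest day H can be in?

day 2

H is available from day 2; H's own window allows nothing later than day 3.
H at day 2 is achievable: F=day 1; K=day 3; Q=day 1; H=day 2; B=day 1.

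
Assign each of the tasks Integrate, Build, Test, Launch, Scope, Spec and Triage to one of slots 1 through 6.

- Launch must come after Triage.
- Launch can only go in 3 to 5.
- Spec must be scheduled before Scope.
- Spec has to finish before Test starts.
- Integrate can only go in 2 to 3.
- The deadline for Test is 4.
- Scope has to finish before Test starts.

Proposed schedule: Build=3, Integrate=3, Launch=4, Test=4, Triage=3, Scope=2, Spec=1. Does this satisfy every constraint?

The deadline for Test is 4 — holds.
Scope has to finish before Test starts — holds.
Integrate can only go in 2 to 3 — holds.
Launch must come after Triage — holds.
Spec has to finish before Test starts — holds.
Spec must be scheduled before Scope — holds.
Launch can only go in 3 to 5 — holds.

Valid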